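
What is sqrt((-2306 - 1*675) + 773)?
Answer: 4*I*sqrt(138) ≈ 46.989*I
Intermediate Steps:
sqrt((-2306 - 1*675) + 773) = sqrt((-2306 - 675) + 773) = sqrt(-2981 + 773) = sqrt(-2208) = 4*I*sqrt(138)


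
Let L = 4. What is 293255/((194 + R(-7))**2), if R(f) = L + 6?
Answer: 293255/41616 ≈ 7.0467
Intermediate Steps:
R(f) = 10 (R(f) = 4 + 6 = 10)
293255/((194 + R(-7))**2) = 293255/((194 + 10)**2) = 293255/(204**2) = 293255/41616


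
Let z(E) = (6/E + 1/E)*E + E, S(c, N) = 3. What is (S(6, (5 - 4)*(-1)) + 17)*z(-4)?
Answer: 60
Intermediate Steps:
z(E) = 7 + E (z(E) = (6/E + 1/E)*E + E = (7/E)*E + E = 7 + E)
(S(6, (5 - 4)*(-1)) + 17)*z(-4) = (3 + 17)*(7 - 4) = 20*3 = 60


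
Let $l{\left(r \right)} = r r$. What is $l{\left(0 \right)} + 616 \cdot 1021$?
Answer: $628936$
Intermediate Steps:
$l{\left(r \right)} = r^{2}$
$l{\left(0 \right)} + 616 \cdot 1021 = 0^{2} + 616 \cdot 1021 = 0 + 628936 = 628936$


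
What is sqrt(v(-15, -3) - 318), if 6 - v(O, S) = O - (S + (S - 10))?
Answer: I*sqrt(313) ≈ 17.692*I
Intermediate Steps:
v(O, S) = -4 - O + 2*S (v(O, S) = 6 - (O - (S + (S - 10))) = 6 - (O - (S + (-10 + S))) = 6 - (O - (-10 + 2*S)) = 6 - (O + (10 - 2*S)) = 6 - (10 + O - 2*S) = 6 + (-10 - O + 2*S) = -4 - O + 2*S)
sqrt(v(-15, -3) - 318) = sqrt((-4 - 1*(-15) + 2*(-3)) - 318) = sqrt((-4 + 15 - 6) - 318) = sqrt(5 - 318) = sqrt(-313) = I*sqrt(313)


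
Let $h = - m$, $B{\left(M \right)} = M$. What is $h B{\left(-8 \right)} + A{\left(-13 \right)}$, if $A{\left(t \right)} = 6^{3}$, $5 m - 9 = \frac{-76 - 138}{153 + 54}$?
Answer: $\frac{236752}{1035} \approx 228.75$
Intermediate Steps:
$m = \frac{1649}{1035}$ ($m = \frac{9}{5} + \frac{\left(-76 - 138\right) \frac{1}{153 + 54}}{5} = \frac{9}{5} + \frac{\left(-214\right) \frac{1}{207}}{5} = \frac{9}{5} + \frac{1}{5} \left(- \frac{214}{207}\right) = \frac{9}{5} - \frac{214}{1035} = \frac{1649}{1035} \approx 1.5932$)
$A{\left(t \right)} = 216$
$h = - \frac{1649}{1035}$ ($h = \left(-1\right) \frac{1649}{1035} = - \frac{1649}{1035} \approx -1.5932$)
$h B{\left(-8 \right)} + A{\left(-13 \right)} = \left(- \frac{1649}{1035}\right) \left(-8\right) + 216 = \frac{13192}{1035} + 216 = \frac{236752}{1035}$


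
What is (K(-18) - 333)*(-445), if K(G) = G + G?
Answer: 164205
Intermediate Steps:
K(G) = 2*G
(K(-18) - 333)*(-445) = (2*(-18) - 333)*(-445) = (-36 - 333)*(-445) = -369*(-445) = 164205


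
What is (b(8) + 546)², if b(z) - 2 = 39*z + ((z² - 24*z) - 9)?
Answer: 522729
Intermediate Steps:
b(z) = -7 + z² + 15*z (b(z) = 2 + (39*z + ((z² - 24*z) - 9)) = 2 + (39*z + (-9 + z² - 24*z)) = 2 + (-9 + z² + 15*z) = -7 + z² + 15*z)
(b(8) + 546)² = ((-7 + 8² + 15*8) + 546)² = ((-7 + 64 + 120) + 546)² = (177 + 546)² = 723² = 522729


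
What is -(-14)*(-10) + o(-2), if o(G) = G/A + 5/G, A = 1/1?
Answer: -289/2 ≈ -144.50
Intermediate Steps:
A = 1
o(G) = G + 5/G (o(G) = G/1 + 5/G = G*1 + 5/G = G + 5/G)
-(-14)*(-10) + o(-2) = -(-14)*(-10) + (-2 + 5/(-2)) = -14*10 + (-2 + 5*(-1/2)) = -140 + (-2 - 5/2) = -140 - 9/2 = -289/2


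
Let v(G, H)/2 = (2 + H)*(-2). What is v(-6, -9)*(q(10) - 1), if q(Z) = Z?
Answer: 252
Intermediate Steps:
v(G, H) = -8 - 4*H (v(G, H) = 2*((2 + H)*(-2)) = 2*(-4 - 2*H) = -8 - 4*H)
v(-6, -9)*(q(10) - 1) = (-8 - 4*(-9))*(10 - 1) = (-8 + 36)*9 = 28*9 = 252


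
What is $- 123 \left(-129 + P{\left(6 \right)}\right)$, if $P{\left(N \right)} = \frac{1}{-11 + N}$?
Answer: $\frac{79458}{5} \approx 15892.0$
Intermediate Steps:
$- 123 \left(-129 + P{\left(6 \right)}\right) = - 123 \left(-129 + \frac{1}{-11 + 6}\right) = - 123 \left(-129 + \frac{1}{-5}\right) = - 123 \left(-129 - \frac{1}{5}\right) = \left(-123\right) \left(- \frac{646}{5}\right) = \frac{79458}{5}$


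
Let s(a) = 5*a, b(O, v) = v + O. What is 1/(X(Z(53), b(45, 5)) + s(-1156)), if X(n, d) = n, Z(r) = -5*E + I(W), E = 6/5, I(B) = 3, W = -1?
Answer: -1/5783 ≈ -0.00017292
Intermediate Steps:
E = 6/5 (E = 6*(⅕) = 6/5 ≈ 1.2000)
b(O, v) = O + v
Z(r) = -3 (Z(r) = -5*6/5 + 3 = -6 + 3 = -3)
1/(X(Z(53), b(45, 5)) + s(-1156)) = 1/(-3 + 5*(-1156)) = 1/(-3 - 5780) = 1/(-5783) = -1/5783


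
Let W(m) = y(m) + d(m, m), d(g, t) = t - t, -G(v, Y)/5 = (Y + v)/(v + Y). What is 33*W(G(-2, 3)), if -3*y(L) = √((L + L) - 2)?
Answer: -22*I*√3 ≈ -38.105*I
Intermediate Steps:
G(v, Y) = -5 (G(v, Y) = -5*(Y + v)/(v + Y) = -5*(Y + v)/(Y + v) = -5*1 = -5)
d(g, t) = 0
y(L) = -√(-2 + 2*L)/3 (y(L) = -√((L + L) - 2)/3 = -√(2*L - 2)/3 = -√(-2 + 2*L)/3)
W(m) = -√(-2 + 2*m)/3 (W(m) = -√(-2 + 2*m)/3 + 0 = -√(-2 + 2*m)/3)
33*W(G(-2, 3)) = 33*(-√(-2 + 2*(-5))/3) = 33*(-√(-2 - 10)/3) = 33*(-2*I*√3/3) = -22*I*√3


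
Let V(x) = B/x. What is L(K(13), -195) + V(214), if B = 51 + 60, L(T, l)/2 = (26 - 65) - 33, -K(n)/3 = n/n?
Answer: -30705/214 ≈ -143.48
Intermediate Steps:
K(n) = -3 (K(n) = -3*n/n = -3*1 = -3)
L(T, l) = -144 (L(T, l) = 2*((26 - 65) - 33) = 2*(-39 - 33) = 2*(-72) = -144)
B = 111
V(x) = 111/x
L(K(13), -195) + V(214) = -144 + 111/214 = -30705/214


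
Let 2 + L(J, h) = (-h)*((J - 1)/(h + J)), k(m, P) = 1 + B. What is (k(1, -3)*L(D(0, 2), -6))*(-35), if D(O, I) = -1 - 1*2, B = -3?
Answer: 140/3 ≈ 46.667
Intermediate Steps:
D(O, I) = -3 (D(O, I) = -1 - 2 = -3)
k(m, P) = -2 (k(m, P) = 1 - 3 = -2)
L(J, h) = -2 - h*(-1 + J)/(J + h) (L(J, h) = -2 + (-h)*((J - 1)/(h + J)) = -2 + (-h)*((-1 + J)/(J + h)) = -2 - h*(-1 + J)/(J + h))
(k(1, -3)*L(D(0, 2), -6))*(-35) = -2*(-1*(-6) - 2*(-3) - 1*(-3)*(-6))/(-3 - 6)*(-35) = -2*(6 + 6 - 18)/(-9)*(-35) = -(-2)*(-6)/9*(-35) = -2*⅔*(-35) = -4/3*(-35) = 140/3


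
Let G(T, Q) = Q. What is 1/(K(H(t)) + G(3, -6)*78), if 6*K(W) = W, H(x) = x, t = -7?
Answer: -6/2815 ≈ -0.0021314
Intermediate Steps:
K(W) = W/6
1/(K(H(t)) + G(3, -6)*78) = 1/((1/6)*(-7) - 6*78) = 1/(-7/6 - 468) = 1/(-2815/6) = -6/2815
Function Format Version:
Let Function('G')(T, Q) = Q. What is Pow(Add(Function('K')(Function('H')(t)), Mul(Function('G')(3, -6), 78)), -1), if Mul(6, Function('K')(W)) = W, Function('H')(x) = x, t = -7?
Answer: Rational(-6, 2815) ≈ -0.0021314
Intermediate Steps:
Function('K')(W) = Mul(Rational(1, 6), W)
Pow(Add(Function('K')(Function('H')(t)), Mul(Function('G')(3, -6), 78)), -1) = Pow(Add(Mul(Rational(1, 6), -7), Mul(-6, 78)), -1) = Pow(Add(Rational(-7, 6), -468), -1) = Pow(Rational(-2815, 6), -1) = Rational(-6, 2815)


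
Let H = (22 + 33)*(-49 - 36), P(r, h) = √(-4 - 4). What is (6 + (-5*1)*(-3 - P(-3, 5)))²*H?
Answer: -1126675 - 1963500*I*√2 ≈ -1.1267e+6 - 2.7768e+6*I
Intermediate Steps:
P(r, h) = 2*I*√2 (P(r, h) = √(-8) = 2*I*√2)
H = -4675 (H = 55*(-85) = -4675)
(6 + (-5*1)*(-3 - P(-3, 5)))²*H = (6 + (-5*1)*(-3 - 2*I*√2))²*(-4675) = (6 - 5*(-3 - 2*I*√2))²*(-4675) = (6 + (15 + 10*I*√2))²*(-4675) = (21 + 10*I*√2)²*(-4675) = -4675*(21 + 10*I*√2)²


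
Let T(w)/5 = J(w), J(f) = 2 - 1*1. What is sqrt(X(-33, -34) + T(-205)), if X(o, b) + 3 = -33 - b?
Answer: sqrt(3) ≈ 1.7320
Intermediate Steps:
X(o, b) = -36 - b (X(o, b) = -3 + (-33 - b) = -36 - b)
J(f) = 1 (J(f) = 2 - 1 = 1)
T(w) = 5 (T(w) = 5*1 = 5)
sqrt(X(-33, -34) + T(-205)) = sqrt((-36 - 1*(-34)) + 5) = sqrt((-36 + 34) + 5) = sqrt(-2 + 5) = sqrt(3)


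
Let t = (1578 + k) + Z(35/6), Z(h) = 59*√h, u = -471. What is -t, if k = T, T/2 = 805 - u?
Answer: -4130 - 59*√210/6 ≈ -4272.5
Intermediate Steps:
T = 2552 (T = 2*(805 - 1*(-471)) = 2*(805 + 471) = 2*1276 = 2552)
k = 2552
t = 4130 + 59*√210/6 (t = (1578 + 2552) + 59*√(35/6) = 4130 + 59*√(35*(⅙)) = 4130 + 59*√(35/6) = 4130 + 59*(√210/6) = 4130 + 59*√210/6 ≈ 4272.5)
-t = -(4130 + 59*√210/6) = -4130 - 59*√210/6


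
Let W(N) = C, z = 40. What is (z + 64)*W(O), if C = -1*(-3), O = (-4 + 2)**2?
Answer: 312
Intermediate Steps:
O = 4 (O = (-2)**2 = 4)
C = 3
W(N) = 3
(z + 64)*W(O) = (40 + 64)*3 = 104*3 = 312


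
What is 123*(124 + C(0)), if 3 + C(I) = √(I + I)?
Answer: 14883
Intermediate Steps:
C(I) = -3 + √2*√I (C(I) = -3 + √(I + I) = -3 + √(2*I) = -3 + √2*√I)
123*(124 + C(0)) = 123*(124 + (-3 + √2*√0)) = 123*(124 + (-3 + √2*0)) = 123*(124 + (-3 + 0)) = 123*(124 - 3) = 123*121 = 14883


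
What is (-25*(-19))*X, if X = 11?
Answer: 5225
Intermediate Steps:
(-25*(-19))*X = -25*(-19)*11 = 475*11 = 5225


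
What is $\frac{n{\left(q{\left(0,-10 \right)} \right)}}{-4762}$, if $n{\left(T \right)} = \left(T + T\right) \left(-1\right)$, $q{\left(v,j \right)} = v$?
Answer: $0$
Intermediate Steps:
$n{\left(T \right)} = - 2 T$ ($n{\left(T \right)} = 2 T \left(-1\right) = - 2 T$)
$\frac{n{\left(q{\left(0,-10 \right)} \right)}}{-4762} = \frac{\left(-2\right) 0}{-4762} = 0 \left(- \frac{1}{4762}\right) = 0$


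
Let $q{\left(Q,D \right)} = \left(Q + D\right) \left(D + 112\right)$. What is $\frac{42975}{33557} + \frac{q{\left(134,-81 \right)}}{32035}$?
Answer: $\frac{1431838276}{1074998495} \approx 1.3319$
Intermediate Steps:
$q{\left(Q,D \right)} = \left(112 + D\right) \left(D + Q\right)$ ($q{\left(Q,D \right)} = \left(D + Q\right) \left(112 + D\right) = \left(112 + D\right) \left(D + Q\right)$)
$\frac{42975}{33557} + \frac{q{\left(134,-81 \right)}}{32035} = \frac{42975}{33557} + \frac{\left(-81\right)^{2} + 112 \left(-81\right) + 112 \cdot 134 - 10854}{32035} = 42975 \cdot \frac{1}{33557} + \left(6561 - 9072 + 15008 - 10854\right) \frac{1}{32035} = \frac{42975}{33557} + 1643 \cdot \frac{1}{32035} = \frac{42975}{33557} + \frac{1643}{32035} = \frac{1431838276}{1074998495}$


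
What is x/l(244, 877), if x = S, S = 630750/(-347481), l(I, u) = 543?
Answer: -210250/62894061 ≈ -0.0033429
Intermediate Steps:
S = -210250/115827 (S = 630750*(-1/347481) = -210250/115827 ≈ -1.8152)
x = -210250/115827 ≈ -1.8152
x/l(244, 877) = -210250/115827/543 = -210250/115827*1/543 = -210250/62894061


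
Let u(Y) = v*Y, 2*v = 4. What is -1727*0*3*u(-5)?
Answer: 0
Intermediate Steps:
v = 2 (v = (½)*4 = 2)
u(Y) = 2*Y
-1727*0*3*u(-5) = -1727*0*3*2*(-5) = -0*(-10) = -1727*0 = 0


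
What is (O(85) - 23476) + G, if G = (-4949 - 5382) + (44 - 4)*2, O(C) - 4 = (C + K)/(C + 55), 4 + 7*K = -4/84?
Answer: -69400693/2058 ≈ -33722.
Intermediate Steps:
K = -85/147 (K = -4/7 + (-4/84)/7 = -4/7 + (-4*1/84)/7 = -4/7 + (1/7)*(-1/21) = -4/7 - 1/147 = -85/147 ≈ -0.57823)
O(C) = 4 + (-85/147 + C)/(55 + C) (O(C) = 4 + (C - 85/147)/(C + 55) = 4 + (-85/147 + C)/(55 + C))
G = -10251 (G = -10331 + 40*2 = -10331 + 80 = -10251)
(O(85) - 23476) + G = (5*(6451 + 147*85)/(147*(55 + 85)) - 23476) - 10251 = ((5/147)*(6451 + 12495)/140 - 23476) - 10251 = ((5/147)*(1/140)*18946 - 23476) - 10251 = (9473/2058 - 23476) - 10251 = -48304135/2058 - 10251 = -69400693/2058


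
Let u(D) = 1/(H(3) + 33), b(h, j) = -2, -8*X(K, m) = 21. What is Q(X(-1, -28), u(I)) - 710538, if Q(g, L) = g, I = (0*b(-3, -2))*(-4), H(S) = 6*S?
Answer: -5684325/8 ≈ -7.1054e+5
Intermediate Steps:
X(K, m) = -21/8 (X(K, m) = -1/8*21 = -21/8)
I = 0 (I = (0*(-2))*(-4) = 0*(-4) = 0)
u(D) = 1/51 (u(D) = 1/(6*3 + 33) = 1/(18 + 33) = 1/51)
Q(X(-1, -28), u(I)) - 710538 = -21/8 - 710538 = -5684325/8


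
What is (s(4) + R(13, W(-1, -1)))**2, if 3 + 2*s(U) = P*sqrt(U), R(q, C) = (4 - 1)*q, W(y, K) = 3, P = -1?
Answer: 5329/4 ≈ 1332.3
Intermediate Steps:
R(q, C) = 3*q
s(U) = -3/2 - sqrt(U)/2 (s(U) = -3/2 + (-sqrt(U))/2 = -3/2 - sqrt(U)/2)
(s(4) + R(13, W(-1, -1)))**2 = ((-3/2 - sqrt(4)/2) + 3*13)**2 = ((-3/2 - 1/2*2) + 39)**2 = ((-3/2 - 1) + 39)**2 = (-5/2 + 39)**2 = (73/2)**2 = 5329/4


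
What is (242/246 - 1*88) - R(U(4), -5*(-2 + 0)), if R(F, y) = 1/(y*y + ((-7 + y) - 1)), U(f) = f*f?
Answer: -363943/4182 ≈ -87.026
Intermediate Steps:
U(f) = f²
R(F, y) = 1/(-8 + y + y²) (R(F, y) = 1/(y² + (-8 + y)) = 1/(-8 + y + y²))
(242/246 - 1*88) - R(U(4), -5*(-2 + 0)) = (242/246 - 1*88) - 1/(-8 - 5*(-2 + 0) + (-5*(-2 + 0))²) = (242*(1/246) - 88) - 1/(-8 - 5*(-2) + (-5*(-2))²) = (121/123 - 88) - 1/(-8 + 10 + 10²) = -10703/123 - 1/(-8 + 10 + 100) = -10703/123 - 1/102 = -363943/4182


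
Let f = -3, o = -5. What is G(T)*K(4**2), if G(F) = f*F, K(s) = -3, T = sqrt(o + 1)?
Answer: 18*I ≈ 18.0*I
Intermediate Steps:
T = 2*I (T = sqrt(-5 + 1) = sqrt(-4) = 2*I ≈ 2.0*I)
G(F) = -3*F
G(T)*K(4**2) = -6*I*(-3) = 18*I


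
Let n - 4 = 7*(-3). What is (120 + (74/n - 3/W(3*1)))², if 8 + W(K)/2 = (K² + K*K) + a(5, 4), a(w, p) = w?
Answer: 385847449/28900 ≈ 13351.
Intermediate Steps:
n = -17 (n = 4 + 7*(-3) = 4 - 21 = -17)
W(K) = -6 + 4*K² (W(K) = -16 + 2*((K² + K*K) + 5) = -16 + 2*((K² + K²) + 5) = -16 + 2*(2*K² + 5) = -16 + 2*(5 + 2*K²) = -16 + (10 + 4*K²) = -6 + 4*K²)
(120 + (74/n - 3/W(3*1)))² = (120 + (74/(-17) - 3/(-6 + 4*(3*1)²)))² = (120 + (74*(-1/17) - 3/(-6 + 4*3²)))² = (120 + (-74/17 - 3/(-6 + 4*9)))² = (120 + (-74/17 - 3/(-6 + 36)))² = (120 + (-74/17 - 3/30))² = (120 + (-74/17 - 3*1/30))² = (120 + (-74/17 - ⅒))² = (120 - 757/170)² = (19643/170)² = 385847449/28900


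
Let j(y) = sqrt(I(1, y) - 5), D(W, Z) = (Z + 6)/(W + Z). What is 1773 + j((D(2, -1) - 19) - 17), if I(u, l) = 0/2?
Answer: 1773 + I*sqrt(5) ≈ 1773.0 + 2.2361*I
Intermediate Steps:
I(u, l) = 0 (I(u, l) = 0*(1/2) = 0)
D(W, Z) = (6 + Z)/(W + Z)
j(y) = I*sqrt(5) (j(y) = sqrt(0 - 5) = sqrt(-5) = I*sqrt(5))
1773 + j((D(2, -1) - 19) - 17) = 1773 + I*sqrt(5)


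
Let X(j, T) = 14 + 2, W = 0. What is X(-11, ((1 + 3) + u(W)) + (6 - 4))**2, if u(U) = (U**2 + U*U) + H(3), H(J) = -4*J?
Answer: 256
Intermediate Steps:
u(U) = -12 + 2*U**2 (u(U) = (U**2 + U*U) - 4*3 = (U**2 + U**2) - 12 = 2*U**2 - 12 = -12 + 2*U**2)
X(j, T) = 16
X(-11, ((1 + 3) + u(W)) + (6 - 4))**2 = 16**2 = 256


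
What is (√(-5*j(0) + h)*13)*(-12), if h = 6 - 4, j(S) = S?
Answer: -156*√2 ≈ -220.62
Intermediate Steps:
h = 2
(√(-5*j(0) + h)*13)*(-12) = (√(-5*0 + 2)*13)*(-12) = (√(0 + 2)*13)*(-12) = (√2*13)*(-12) = (13*√2)*(-12) = -156*√2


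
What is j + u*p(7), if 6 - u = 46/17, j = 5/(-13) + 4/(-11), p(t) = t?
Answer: 54237/2431 ≈ 22.311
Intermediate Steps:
j = -107/143 (j = 5*(-1/13) + 4*(-1/11) = -5/13 - 4/11 = -107/143 ≈ -0.74825)
u = 56/17 (u = 6 - 46/17 = 56/17 ≈ 3.2941)
j + u*p(7) = -107/143 + (56/17)*7 = -107/143 + 392/17 = 54237/2431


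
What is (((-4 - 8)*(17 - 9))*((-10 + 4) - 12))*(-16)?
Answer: -27648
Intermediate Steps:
(((-4 - 8)*(17 - 9))*((-10 + 4) - 12))*(-16) = ((-12*8)*(-6 - 12))*(-16) = -96*(-18)*(-16) = 1728*(-16) = -27648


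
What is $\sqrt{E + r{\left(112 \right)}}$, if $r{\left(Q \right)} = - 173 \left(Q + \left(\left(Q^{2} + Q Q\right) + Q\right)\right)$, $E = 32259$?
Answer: $i \sqrt{4346717} \approx 2084.9 i$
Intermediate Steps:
$r{\left(Q \right)} = - 346 Q - 346 Q^{2}$ ($r{\left(Q \right)} = - 173 \left(Q + \left(\left(Q^{2} + Q^{2}\right) + Q\right)\right) = - 173 \left(Q + \left(2 Q^{2} + Q\right)\right) = - 173 \left(Q + \left(Q + 2 Q^{2}\right)\right) = - 173 \left(2 Q + 2 Q^{2}\right) = - 346 Q - 346 Q^{2}$)
$\sqrt{E + r{\left(112 \right)}} = \sqrt{32259 - 38752 \left(1 + 112\right)} = \sqrt{32259 - 38752 \cdot 113} = \sqrt{32259 - 4378976} = \sqrt{-4346717} = i \sqrt{4346717}$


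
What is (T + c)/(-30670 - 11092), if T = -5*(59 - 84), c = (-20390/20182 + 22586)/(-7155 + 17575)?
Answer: -13371432631/4391199963640 ≈ -0.0030451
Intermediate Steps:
c = 227905131/105148220 (c = (-20390*1/20182 + 22586)/10420 = (-10195/10091 + 22586)*(1/10420) = (227905131/10091)*(1/10420) = 227905131/105148220 ≈ 2.1675)
T = 125 (T = -5*(-25) = 125)
(T + c)/(-30670 - 11092) = (125 + 227905131/105148220)/(-30670 - 11092) = (13371432631/105148220)/(-41762) = (13371432631/105148220)*(-1/41762) = -13371432631/4391199963640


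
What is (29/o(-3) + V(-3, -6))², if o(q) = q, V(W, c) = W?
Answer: 1444/9 ≈ 160.44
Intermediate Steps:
(29/o(-3) + V(-3, -6))² = (29/(-3) - 3)² = (29*(-⅓) - 3)² = (-29/3 - 3)² = (-38/3)² = 1444/9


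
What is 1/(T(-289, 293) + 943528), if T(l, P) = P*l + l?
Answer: 1/858562 ≈ 1.1647e-6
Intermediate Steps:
T(l, P) = l + P*l
1/(T(-289, 293) + 943528) = 1/(-289*(1 + 293) + 943528) = 1/(-289*294 + 943528) = 1/(-84966 + 943528) = 1/858562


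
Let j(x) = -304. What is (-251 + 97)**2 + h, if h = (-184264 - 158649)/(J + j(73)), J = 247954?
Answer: 5872924487/247650 ≈ 23715.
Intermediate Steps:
h = -342913/247650 (h = (-184264 - 158649)/(247954 - 304) = -342913/247650 ≈ -1.3847)
(-251 + 97)**2 + h = (-251 + 97)**2 - 342913/247650 = (-154)**2 - 342913/247650 = 23716 - 342913/247650 = 5872924487/247650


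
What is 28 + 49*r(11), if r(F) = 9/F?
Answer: 749/11 ≈ 68.091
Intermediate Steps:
28 + 49*r(11) = 28 + 49*(9/11) = 28 + 441/11 = 749/11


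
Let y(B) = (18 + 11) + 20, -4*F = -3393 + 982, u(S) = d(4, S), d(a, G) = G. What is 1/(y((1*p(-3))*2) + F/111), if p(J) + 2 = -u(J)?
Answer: 444/24167 ≈ 0.018372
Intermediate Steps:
u(S) = S
p(J) = -2 - J
F = 2411/4 (F = -(-3393 + 982)/4 = -¼*(-2411) = 2411/4 ≈ 602.75)
y(B) = 49 (y(B) = 29 + 20 = 49)
1/(y((1*p(-3))*2) + F/111) = 1/(49 + (2411/4)/111) = 1/(49 + (2411/4)*(1/111)) = 1/(49 + 2411/444) = 1/(24167/444) = 444/24167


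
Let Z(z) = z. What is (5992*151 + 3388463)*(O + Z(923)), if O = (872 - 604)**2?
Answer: 312321421485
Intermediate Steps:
O = 71824 (O = 268**2 = 71824)
(5992*151 + 3388463)*(O + Z(923)) = (5992*151 + 3388463)*(71824 + 923) = (904792 + 3388463)*72747 = 4293255*72747 = 312321421485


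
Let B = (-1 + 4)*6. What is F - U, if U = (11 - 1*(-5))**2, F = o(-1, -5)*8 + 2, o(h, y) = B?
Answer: -110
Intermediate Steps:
B = 18 (B = 3*6 = 18)
o(h, y) = 18
F = 146 (F = 18*8 + 2 = 144 + 2 = 146)
U = 256 (U = (11 + 5)**2 = 16**2 = 256)
F - U = 146 - 1*256 = 146 - 256 = -110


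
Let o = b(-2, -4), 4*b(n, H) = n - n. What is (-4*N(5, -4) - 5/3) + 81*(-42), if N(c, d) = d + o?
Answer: -10163/3 ≈ -3387.7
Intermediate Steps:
b(n, H) = 0 (b(n, H) = (n - n)/4 = (¼)*0 = 0)
o = 0
N(c, d) = d (N(c, d) = d + 0 = d)
(-4*N(5, -4) - 5/3) + 81*(-42) = (-4*(-4) - 5/3) + 81*(-42) = (16 - 5*⅓) - 3402 = (16 - 5/3) - 3402 = 43/3 - 3402 = -10163/3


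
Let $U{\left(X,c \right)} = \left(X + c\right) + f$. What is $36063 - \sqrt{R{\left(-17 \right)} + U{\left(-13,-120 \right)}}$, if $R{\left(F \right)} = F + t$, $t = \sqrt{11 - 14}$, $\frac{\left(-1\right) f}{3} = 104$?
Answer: $36063 - \sqrt{-462 + i \sqrt{3}} \approx 36063.0 - 21.494 i$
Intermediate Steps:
$f = -312$ ($f = \left(-3\right) 104 = -312$)
$U{\left(X,c \right)} = -312 + X + c$ ($U{\left(X,c \right)} = \left(X + c\right) - 312 = -312 + X + c$)
$t = i \sqrt{3}$ ($t = \sqrt{-3} = i \sqrt{3} \approx 1.732 i$)
$R{\left(F \right)} = F + i \sqrt{3}$
$36063 - \sqrt{R{\left(-17 \right)} + U{\left(-13,-120 \right)}} = 36063 - \sqrt{\left(-17 + i \sqrt{3}\right) - 445} = 36063 - \sqrt{-462 + i \sqrt{3}}$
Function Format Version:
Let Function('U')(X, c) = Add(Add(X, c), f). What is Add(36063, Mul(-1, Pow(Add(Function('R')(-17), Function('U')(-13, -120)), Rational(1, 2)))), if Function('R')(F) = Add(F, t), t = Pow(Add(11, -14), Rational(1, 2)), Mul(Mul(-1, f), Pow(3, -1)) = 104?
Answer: Add(36063, Mul(-1, Pow(Add(-462, Mul(I, Pow(3, Rational(1, 2)))), Rational(1, 2)))) ≈ Add(36063., Mul(-21.494, I))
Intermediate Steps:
f = -312 (f = Mul(-3, 104) = -312)
Function('U')(X, c) = Add(-312, X, c) (Function('U')(X, c) = Add(Add(X, c), -312) = Add(-312, X, c))
t = Mul(I, Pow(3, Rational(1, 2))) (t = Pow(-3, Rational(1, 2)) = Mul(I, Pow(3, Rational(1, 2))) ≈ Mul(1.7320, I))
Function('R')(F) = Add(F, Mul(I, Pow(3, Rational(1, 2))))
Add(36063, Mul(-1, Pow(Add(Function('R')(-17), Function('U')(-13, -120)), Rational(1, 2)))) = Add(36063, Mul(-1, Pow(Add(Add(-17, Mul(I, Pow(3, Rational(1, 2)))), Add(-312, -13, -120)), Rational(1, 2)))) = Add(36063, Mul(-1, Pow(Add(Add(-17, Mul(I, Pow(3, Rational(1, 2)))), -445), Rational(1, 2)))) = Add(36063, Mul(-1, Pow(Add(-462, Mul(I, Pow(3, Rational(1, 2)))), Rational(1, 2))))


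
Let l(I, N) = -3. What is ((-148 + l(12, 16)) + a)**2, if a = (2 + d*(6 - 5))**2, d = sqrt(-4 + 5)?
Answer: 20164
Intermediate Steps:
d = 1 (d = sqrt(1) = 1)
a = 9 (a = (2 + 1*(6 - 5))**2 = (2 + 1*1)**2 = (2 + 1)**2 = 3**2 = 9)
((-148 + l(12, 16)) + a)**2 = ((-148 - 3) + 9)**2 = (-151 + 9)**2 = (-142)**2 = 20164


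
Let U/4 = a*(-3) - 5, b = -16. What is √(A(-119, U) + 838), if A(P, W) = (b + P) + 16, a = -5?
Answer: √719 ≈ 26.814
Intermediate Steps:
U = 40 (U = 4*(-5*(-3) - 5) = 4*(15 - 5) = 4*10 = 40)
A(P, W) = P (A(P, W) = (-16 + P) + 16 = P)
√(A(-119, U) + 838) = √(-119 + 838) = √719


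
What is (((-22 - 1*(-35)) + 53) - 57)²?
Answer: 81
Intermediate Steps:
(((-22 - 1*(-35)) + 53) - 57)² = (((-22 + 35) + 53) - 57)² = ((13 + 53) - 57)² = (66 - 57)² = 9² = 81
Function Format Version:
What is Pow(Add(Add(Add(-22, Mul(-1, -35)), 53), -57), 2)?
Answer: 81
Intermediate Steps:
Pow(Add(Add(Add(-22, Mul(-1, -35)), 53), -57), 2) = Pow(Add(Add(Add(-22, 35), 53), -57), 2) = Pow(Add(Add(13, 53), -57), 2) = Pow(Add(66, -57), 2) = Pow(9, 2) = 81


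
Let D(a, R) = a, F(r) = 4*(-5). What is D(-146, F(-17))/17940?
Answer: -73/8970 ≈ -0.0081382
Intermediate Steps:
F(r) = -20
D(-146, F(-17))/17940 = -146/17940 = -146*1/17940 = -73/8970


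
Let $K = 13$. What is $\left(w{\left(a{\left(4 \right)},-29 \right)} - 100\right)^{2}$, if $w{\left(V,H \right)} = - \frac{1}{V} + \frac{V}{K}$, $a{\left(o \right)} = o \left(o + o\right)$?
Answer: $\frac{1647466921}{173056} \approx 9519.8$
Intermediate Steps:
$a{\left(o \right)} = 2 o^{2}$ ($a{\left(o \right)} = o 2 o = 2 o^{2}$)
$w{\left(V,H \right)} = - \frac{1}{V} + \frac{V}{13}$
$\left(w{\left(a{\left(4 \right)},-29 \right)} - 100\right)^{2} = \left(\left(- \frac{1}{2 \cdot 4^{2}} + \frac{2 \cdot 4^{2}}{13}\right) - 100\right)^{2} = \left(\left(- \frac{1}{2 \cdot 16} + \frac{2 \cdot 16}{13}\right) - 100\right)^{2} = \left(\left(- \frac{1}{32} + \frac{1}{13} \cdot 32\right) - 100\right)^{2} = \left(\left(\left(-1\right) \frac{1}{32} + \frac{32}{13}\right) - 100\right)^{2} = \left(\left(- \frac{1}{32} + \frac{32}{13}\right) - 100\right)^{2} = \left(\frac{1011}{416} - 100\right)^{2} = \left(- \frac{40589}{416}\right)^{2} = \frac{1647466921}{173056}$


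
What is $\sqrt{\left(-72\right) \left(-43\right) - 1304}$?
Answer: $16 \sqrt{7} \approx 42.332$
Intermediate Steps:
$\sqrt{\left(-72\right) \left(-43\right) - 1304} = \sqrt{3096 - 1304} = \sqrt{1792} = 16 \sqrt{7}$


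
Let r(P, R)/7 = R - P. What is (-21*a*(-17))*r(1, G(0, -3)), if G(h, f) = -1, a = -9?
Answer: 44982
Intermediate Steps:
r(P, R) = -7*P + 7*R (r(P, R) = 7*(R - P) = -7*P + 7*R)
(-21*a*(-17))*r(1, G(0, -3)) = (-21*(-9)*(-17))*(-7*1 + 7*(-1)) = (189*(-17))*(-7 - 7) = -3213*(-14) = 44982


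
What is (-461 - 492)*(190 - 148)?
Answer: -40026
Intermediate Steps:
(-461 - 492)*(190 - 148) = -953*42 = -40026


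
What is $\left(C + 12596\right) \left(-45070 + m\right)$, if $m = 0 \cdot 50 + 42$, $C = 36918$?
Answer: $-2229516392$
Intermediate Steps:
$m = 42$ ($m = 0 + 42 = 42$)
$\left(C + 12596\right) \left(-45070 + m\right) = \left(36918 + 12596\right) \left(-45070 + 42\right) = 49514 \left(-45028\right) = -2229516392$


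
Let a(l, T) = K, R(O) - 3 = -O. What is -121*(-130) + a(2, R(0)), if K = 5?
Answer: 15735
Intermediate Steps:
R(O) = 3 - O
a(l, T) = 5
-121*(-130) + a(2, R(0)) = -121*(-130) + 5 = 15730 + 5 = 15735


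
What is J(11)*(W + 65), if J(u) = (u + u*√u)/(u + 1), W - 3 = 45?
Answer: 1243/12 + 1243*√11/12 ≈ 447.13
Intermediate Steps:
W = 48 (W = 3 + 45 = 48)
J(u) = (u + u^(3/2))/(1 + u)
J(11)*(W + 65) = ((11 + 11^(3/2))/(1 + 11))*(48 + 65) = ((11 + 11*√11)/12)*113 = (11/12 + 11*√11/12)*113 = 1243/12 + 1243*√11/12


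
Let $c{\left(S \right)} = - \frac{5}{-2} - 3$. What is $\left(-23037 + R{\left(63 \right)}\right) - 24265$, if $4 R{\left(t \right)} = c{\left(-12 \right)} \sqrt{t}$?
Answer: $-47302 - \frac{3 \sqrt{7}}{8} \approx -47303.0$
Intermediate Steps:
$c{\left(S \right)} = - \frac{1}{2}$ ($c{\left(S \right)} = \left(-5\right) \left(- \frac{1}{2}\right) - 3 = \frac{5}{2} - 3 = - \frac{1}{2}$)
$R{\left(t \right)} = - \frac{\sqrt{t}}{8}$ ($R{\left(t \right)} = \frac{\left(- \frac{1}{2}\right) \sqrt{t}}{4} = - \frac{\sqrt{t}}{8}$)
$\left(-23037 + R{\left(63 \right)}\right) - 24265 = \left(-23037 - \frac{\sqrt{63}}{8}\right) - 24265 = \left(-23037 - \frac{3 \sqrt{7}}{8}\right) - 24265 = -47302 - \frac{3 \sqrt{7}}{8}$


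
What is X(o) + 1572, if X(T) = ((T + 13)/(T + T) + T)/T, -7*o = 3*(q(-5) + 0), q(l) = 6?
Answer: 1019815/648 ≈ 1573.8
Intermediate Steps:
o = -18/7 (o = -3*(6 + 0)/7 = -3*6/7 = -⅐*18 = -18/7 ≈ -2.5714)
X(T) = (T + (13 + T)/(2*T))/T (X(T) = ((13 + T)/((2*T)) + T)/T = ((13 + T)*(1/(2*T)) + T)/T = ((13 + T)/(2*T) + T)/T = (T + (13 + T)/(2*T))/T)
X(o) + 1572 = (13 - 18/7 + 2*(-18/7)²)/(2*(-18/7)²) + 1572 = (½)*(49/324)*(13 - 18/7 + 2*(324/49)) + 1572 = (½)*(49/324)*(13 - 18/7 + 648/49) + 1572 = (½)*(49/324)*(1159/49) + 1572 = 1159/648 + 1572 = 1019815/648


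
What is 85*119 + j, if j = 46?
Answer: 10161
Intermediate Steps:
85*119 + j = 85*119 + 46 = 10115 + 46 = 10161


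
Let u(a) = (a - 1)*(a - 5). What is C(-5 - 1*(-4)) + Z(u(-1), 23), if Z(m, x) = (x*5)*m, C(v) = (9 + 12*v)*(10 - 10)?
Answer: 1380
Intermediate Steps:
u(a) = (-1 + a)*(-5 + a)
C(v) = 0 (C(v) = (9 + 12*v)*0 = 0)
Z(m, x) = 5*m*x (Z(m, x) = (5*x)*m = 5*m*x)
C(-5 - 1*(-4)) + Z(u(-1), 23) = 0 + 5*(5 + (-1)² - 6*(-1))*23 = 0 + 5*(5 + 1 + 6)*23 = 0 + 5*12*23 = 0 + 1380 = 1380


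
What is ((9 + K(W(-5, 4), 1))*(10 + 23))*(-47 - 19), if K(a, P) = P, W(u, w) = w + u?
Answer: -21780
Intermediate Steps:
W(u, w) = u + w
((9 + K(W(-5, 4), 1))*(10 + 23))*(-47 - 19) = ((9 + 1)*(10 + 23))*(-47 - 19) = (10*33)*(-66) = 330*(-66) = -21780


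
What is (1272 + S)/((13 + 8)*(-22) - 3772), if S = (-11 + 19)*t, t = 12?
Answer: -684/2117 ≈ -0.32310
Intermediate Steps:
S = 96 (S = (-11 + 19)*12 = 8*12 = 96)
(1272 + S)/((13 + 8)*(-22) - 3772) = (1272 + 96)/((13 + 8)*(-22) - 3772) = 1368/(21*(-22) - 3772) = 1368/(-462 - 3772) = 1368/(-4234) = 1368*(-1/4234) = -684/2117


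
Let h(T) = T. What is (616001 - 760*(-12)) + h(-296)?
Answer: 624825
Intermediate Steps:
(616001 - 760*(-12)) + h(-296) = (616001 - 760*(-12)) - 296 = (616001 + 9120) - 296 = 625121 - 296 = 624825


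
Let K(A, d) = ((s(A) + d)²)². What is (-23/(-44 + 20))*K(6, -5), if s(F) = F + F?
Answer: 55223/24 ≈ 2301.0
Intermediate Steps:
s(F) = 2*F
K(A, d) = (d + 2*A)⁴ (K(A, d) = ((2*A + d)²)² = ((d + 2*A)²)² = (d + 2*A)⁴)
(-23/(-44 + 20))*K(6, -5) = (-23/(-44 + 20))*(-5 + 2*6)⁴ = (-23/(-24))*(-5 + 12)⁴ = -1/24*(-23)*7⁴ = (23/24)*2401 = 55223/24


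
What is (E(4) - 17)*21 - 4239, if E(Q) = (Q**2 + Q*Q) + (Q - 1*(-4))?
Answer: -3756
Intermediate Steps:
E(Q) = 4 + Q + 2*Q**2 (E(Q) = (Q**2 + Q**2) + (Q + 4) = 2*Q**2 + (4 + Q) = 4 + Q + 2*Q**2)
(E(4) - 17)*21 - 4239 = ((4 + 4 + 2*4**2) - 17)*21 - 4239 = ((4 + 4 + 2*16) - 17)*21 - 4239 = ((4 + 4 + 32) - 17)*21 - 4239 = (40 - 17)*21 - 4239 = 23*21 - 4239 = 483 - 4239 = -3756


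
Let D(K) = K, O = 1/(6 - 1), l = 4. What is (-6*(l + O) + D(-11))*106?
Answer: -19186/5 ≈ -3837.2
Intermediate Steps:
O = ⅕ (O = 1/5 = ⅕ ≈ 0.20000)
(-6*(l + O) + D(-11))*106 = (-6*(4 + ⅕) - 11)*106 = (-6*21/5 - 11)*106 = (-126/5 - 11)*106 = -181/5*106 = -19186/5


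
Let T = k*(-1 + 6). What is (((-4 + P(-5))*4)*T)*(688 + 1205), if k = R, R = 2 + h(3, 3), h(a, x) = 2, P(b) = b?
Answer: -1362960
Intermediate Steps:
R = 4 (R = 2 + 2 = 4)
k = 4
T = 20 (T = 4*(-1 + 6) = 4*5 = 20)
(((-4 + P(-5))*4)*T)*(688 + 1205) = (((-4 - 5)*4)*20)*(688 + 1205) = (-9*4*20)*1893 = -36*20*1893 = -720*1893 = -1362960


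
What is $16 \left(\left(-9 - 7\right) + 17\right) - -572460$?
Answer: $572476$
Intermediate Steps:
$16 \left(\left(-9 - 7\right) + 17\right) - -572460 = 16 \left(-16 + 17\right) + 572460 = 16 \cdot 1 + 572460 = 16 + 572460 = 572476$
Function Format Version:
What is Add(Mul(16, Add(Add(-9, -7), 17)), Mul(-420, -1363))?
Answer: 572476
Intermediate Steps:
Add(Mul(16, Add(Add(-9, -7), 17)), Mul(-420, -1363)) = Add(Mul(16, Add(-16, 17)), 572460) = Add(Mul(16, 1), 572460) = Add(16, 572460) = 572476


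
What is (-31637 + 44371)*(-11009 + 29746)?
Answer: 238596958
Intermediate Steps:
(-31637 + 44371)*(-11009 + 29746) = 12734*18737 = 238596958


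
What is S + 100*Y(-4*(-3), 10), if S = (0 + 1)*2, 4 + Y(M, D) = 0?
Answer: -398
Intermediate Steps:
Y(M, D) = -4 (Y(M, D) = -4 + 0 = -4)
S = 2 (S = 1*2 = 2)
S + 100*Y(-4*(-3), 10) = 2 + 100*(-4) = 2 - 400 = -398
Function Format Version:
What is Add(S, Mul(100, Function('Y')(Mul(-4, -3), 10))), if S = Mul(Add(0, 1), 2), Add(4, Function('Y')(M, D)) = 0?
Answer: -398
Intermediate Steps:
Function('Y')(M, D) = -4 (Function('Y')(M, D) = Add(-4, 0) = -4)
S = 2 (S = Mul(1, 2) = 2)
Add(S, Mul(100, Function('Y')(Mul(-4, -3), 10))) = Add(2, Mul(100, -4)) = Add(2, -400) = -398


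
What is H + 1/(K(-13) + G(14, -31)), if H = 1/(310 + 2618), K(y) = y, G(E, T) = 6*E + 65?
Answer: 383/49776 ≈ 0.0076945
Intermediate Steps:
G(E, T) = 65 + 6*E
H = 1/2928 ≈ 0.00034153
H + 1/(K(-13) + G(14, -31)) = 1/2928 + 1/(-13 + (65 + 6*14)) = 1/2928 + 1/(-13 + (65 + 84)) = 1/2928 + 1/(-13 + 149) = 1/2928 + 1/136 = 383/49776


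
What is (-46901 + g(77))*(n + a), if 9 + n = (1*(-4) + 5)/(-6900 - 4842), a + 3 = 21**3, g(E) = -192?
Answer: -5114382542401/11742 ≈ -4.3556e+8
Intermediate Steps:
a = 9258 (a = -3 + 21**3 = -3 + 9261 = 9258)
n = -105679/11742 (n = -9 + (1*(-4) + 5)/(-6900 - 4842) = -9 + (-4 + 5)/(-11742) = -9 - 1/11742*1 = -9 - 1/11742 = -105679/11742 ≈ -9.0001)
(-46901 + g(77))*(n + a) = (-46901 - 192)*(-105679/11742 + 9258) = -47093*108601757/11742 = -5114382542401/11742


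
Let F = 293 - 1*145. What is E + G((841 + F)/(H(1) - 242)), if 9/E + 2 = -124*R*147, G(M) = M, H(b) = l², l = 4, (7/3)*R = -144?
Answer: -278137445/63558319 ≈ -4.3761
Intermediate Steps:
R = -432/7 (R = (3/7)*(-144) = -432/7 ≈ -61.714)
F = 148 (F = 293 - 145 = 148)
H(b) = 16 (H(b) = 4² = 16)
E = 9/1124926 (E = 9/(-2 - 124*(-432/7)*147) = 9/(-2 + (53568/7)*147) = 9/(-2 + 1124928) = 9/1124926 ≈ 8.0005e-6)
E + G((841 + F)/(H(1) - 242)) = 9/1124926 + (841 + 148)/(16 - 242) = 9/1124926 + 989/(-226) = 9/1124926 + 989*(-1/226) = 9/1124926 - 989/226 = -278137445/63558319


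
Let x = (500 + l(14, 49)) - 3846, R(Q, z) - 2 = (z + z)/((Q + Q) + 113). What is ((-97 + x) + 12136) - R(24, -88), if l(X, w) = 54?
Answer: 1408121/161 ≈ 8746.1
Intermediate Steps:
R(Q, z) = 2 + 2*z/(113 + 2*Q) (R(Q, z) = 2 + (z + z)/((Q + Q) + 113) = 2 + (2*z)/(2*Q + 113) = 2 + (2*z)/(113 + 2*Q) = 2 + 2*z/(113 + 2*Q))
x = -3292 (x = (500 + 54) - 3846 = 554 - 3846 = -3292)
((-97 + x) + 12136) - R(24, -88) = ((-97 - 3292) + 12136) - 2*(113 - 88 + 2*24)/(113 + 2*24) = (-3389 + 12136) - 2*(113 - 88 + 48)/(113 + 48) = 8747 - 2*73/161 = 8747 - 1*146/161 = 8747 - 146/161 = 1408121/161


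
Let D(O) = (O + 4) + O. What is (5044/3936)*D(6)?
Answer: 2522/123 ≈ 20.504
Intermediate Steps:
D(O) = 4 + 2*O (D(O) = (4 + O) + O = 4 + 2*O)
(5044/3936)*D(6) = (5044/3936)*(4 + 2*6) = (5044*(1/3936))*(4 + 12) = (1261/984)*16 = 2522/123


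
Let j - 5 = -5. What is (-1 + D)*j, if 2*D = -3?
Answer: 0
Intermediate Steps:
D = -3/2 (D = (½)*(-3) = -3/2 ≈ -1.5000)
j = 0 (j = 5 - 5 = 0)
(-1 + D)*j = (-1 - 3/2)*0 = -5/2*0 = 0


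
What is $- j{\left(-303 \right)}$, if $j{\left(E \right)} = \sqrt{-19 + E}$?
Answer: $- i \sqrt{322} \approx - 17.944 i$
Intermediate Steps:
$- j{\left(-303 \right)} = - \sqrt{-19 - 303} = - \sqrt{-322} = - i \sqrt{322}$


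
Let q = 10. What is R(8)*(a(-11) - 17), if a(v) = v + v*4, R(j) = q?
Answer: -720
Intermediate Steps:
R(j) = 10
a(v) = 5*v (a(v) = v + 4*v = 5*v)
R(8)*(a(-11) - 17) = 10*(5*(-11) - 17) = 10*(-55 - 17) = 10*(-72) = -720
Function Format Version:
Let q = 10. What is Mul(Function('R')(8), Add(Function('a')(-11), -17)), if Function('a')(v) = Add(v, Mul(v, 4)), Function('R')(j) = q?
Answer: -720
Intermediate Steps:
Function('R')(j) = 10
Function('a')(v) = Mul(5, v) (Function('a')(v) = Add(v, Mul(4, v)) = Mul(5, v))
Mul(Function('R')(8), Add(Function('a')(-11), -17)) = Mul(10, Add(Mul(5, -11), -17)) = Mul(10, Add(-55, -17)) = Mul(10, -72) = -720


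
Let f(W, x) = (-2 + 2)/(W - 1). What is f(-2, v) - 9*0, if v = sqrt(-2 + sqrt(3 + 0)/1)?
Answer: 0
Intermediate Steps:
v = sqrt(-2 + sqrt(3)) (v = sqrt(-2 + sqrt(3)*1) = sqrt(-2 + sqrt(3)) ≈ 0.51764*I)
f(W, x) = 0 (f(W, x) = 0/(-1 + W) = 0)
f(-2, v) - 9*0 = 0 - 9*0 = 0 + 0 = 0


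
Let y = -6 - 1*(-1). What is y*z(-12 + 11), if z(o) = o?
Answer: 5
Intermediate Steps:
y = -5 (y = -6 + 1 = -5)
y*z(-12 + 11) = -5*(-12 + 11) = -5*(-1) = 5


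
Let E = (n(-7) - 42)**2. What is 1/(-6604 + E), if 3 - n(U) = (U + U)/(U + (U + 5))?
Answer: -81/401699 ≈ -0.00020164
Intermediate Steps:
n(U) = 3 - 2*U/(5 + 2*U) (n(U) = 3 - (U + U)/(U + (U + 5)) = 3 - 2*U/(U + (5 + U)) = 3 - 2*U/(5 + 2*U))
E = 133225/81 (E = ((15 + 4*(-7))/(5 + 2*(-7)) - 42)**2 = ((15 - 28)/(5 - 14) - 42)**2 = (-13/(-9) - 42)**2 = (-1/9*(-13) - 42)**2 = (13/9 - 42)**2 = (-365/9)**2 = 133225/81 ≈ 1644.8)
1/(-6604 + E) = 1/(-6604 + 133225/81) = 1/(-401699/81) = -81/401699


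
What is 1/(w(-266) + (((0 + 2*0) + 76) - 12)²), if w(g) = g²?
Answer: 1/74852 ≈ 1.3360e-5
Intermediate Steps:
1/(w(-266) + (((0 + 2*0) + 76) - 12)²) = 1/((-266)² + (((0 + 2*0) + 76) - 12)²) = 1/(70756 + (((0 + 0) + 76) - 12)²) = 1/(70756 + ((0 + 76) - 12)²) = 1/(70756 + (76 - 12)²) = 1/(70756 + 64²) = 1/(70756 + 4096) = 1/74852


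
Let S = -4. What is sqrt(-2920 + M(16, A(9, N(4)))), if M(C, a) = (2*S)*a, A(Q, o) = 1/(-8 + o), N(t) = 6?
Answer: 54*I ≈ 54.0*I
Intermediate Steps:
M(C, a) = -8*a (M(C, a) = (2*(-4))*a = -8*a)
sqrt(-2920 + M(16, A(9, N(4)))) = sqrt(-2920 - 8/(-8 + 6)) = sqrt(-2920 - 8/(-2)) = sqrt(-2920 - 8*(-1/2)) = sqrt(-2920 + 4) = sqrt(-2916) = 54*I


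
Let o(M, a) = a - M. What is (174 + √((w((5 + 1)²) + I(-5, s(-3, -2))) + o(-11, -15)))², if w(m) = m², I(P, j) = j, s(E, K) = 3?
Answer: (174 + √1295)² ≈ 44094.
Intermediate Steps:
(174 + √((w((5 + 1)²) + I(-5, s(-3, -2))) + o(-11, -15)))² = (174 + √((((5 + 1)²)² + 3) + (-15 - 1*(-11))))² = (174 + √(((6²)² + 3) + (-15 + 11)))² = (174 + √((36² + 3) - 4))² = (174 + √((1296 + 3) - 4))² = (174 + √(1299 - 4))² = (174 + √1295)²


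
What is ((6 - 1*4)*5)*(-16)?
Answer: -160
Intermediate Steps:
((6 - 1*4)*5)*(-16) = ((6 - 4)*5)*(-16) = (2*5)*(-16) = 10*(-16) = -160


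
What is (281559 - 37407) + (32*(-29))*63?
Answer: 185688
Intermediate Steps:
(281559 - 37407) + (32*(-29))*63 = 244152 - 928*63 = 244152 - 58464 = 185688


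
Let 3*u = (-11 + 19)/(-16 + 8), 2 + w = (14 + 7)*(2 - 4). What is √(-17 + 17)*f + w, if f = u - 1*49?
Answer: -44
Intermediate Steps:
w = -44 (w = -2 + (14 + 7)*(2 - 4) = -2 + 21*(-2) = -2 - 42 = -44)
u = -⅓ (u = ((-11 + 19)/(-16 + 8))/3 = (8/(-8))/3 = (8*(-⅛))/3 = (⅓)*(-1) = -⅓ ≈ -0.33333)
f = -148/3 (f = -⅓ - 1*49 = -⅓ - 49 = -148/3 ≈ -49.333)
√(-17 + 17)*f + w = √(-17 + 17)*(-148/3) - 44 = √0*(-148/3) - 44 = 0*(-148/3) - 44 = 0 - 44 = -44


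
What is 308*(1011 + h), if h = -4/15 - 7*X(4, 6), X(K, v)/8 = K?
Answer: 3634708/15 ≈ 2.4231e+5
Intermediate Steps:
X(K, v) = 8*K
h = -3364/15 (h = -4/15 - 56*4 = -4*1/15 - 7*32 = -4/15 - 224 = -3364/15 ≈ -224.27)
308*(1011 + h) = 308*(1011 - 3364/15) = 308*(11801/15) = 3634708/15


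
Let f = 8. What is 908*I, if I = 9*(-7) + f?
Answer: -49940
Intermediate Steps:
I = -55 (I = 9*(-7) + 8 = -63 + 8 = -55)
908*I = 908*(-55) = -49940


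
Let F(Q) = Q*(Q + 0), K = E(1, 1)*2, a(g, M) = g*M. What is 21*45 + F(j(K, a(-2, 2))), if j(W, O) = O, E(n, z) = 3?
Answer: 961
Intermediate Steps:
a(g, M) = M*g
K = 6 (K = 3*2 = 6)
F(Q) = Q**2 (F(Q) = Q*Q = Q**2)
21*45 + F(j(K, a(-2, 2))) = 21*45 + (2*(-2))**2 = 945 + (-4)**2 = 945 + 16 = 961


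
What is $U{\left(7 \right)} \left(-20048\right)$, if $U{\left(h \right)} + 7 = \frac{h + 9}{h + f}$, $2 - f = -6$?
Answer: $\frac{1784272}{15} \approx 1.1895 \cdot 10^{5}$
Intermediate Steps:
$f = 8$ ($f = 2 - -6 = 2 + 6 = 8$)
$U{\left(h \right)} = -7 + \frac{9 + h}{8 + h}$ ($U{\left(h \right)} = -7 + \frac{h + 9}{h + 8} = -7 + \frac{9 + h}{8 + h}$)
$U{\left(7 \right)} \left(-20048\right) = \frac{-47 - 42}{8 + 7} \left(-20048\right) = \frac{-47 - 42}{15} \left(-20048\right) = \frac{1}{15} \left(-89\right) \left(-20048\right) = \left(- \frac{89}{15}\right) \left(-20048\right) = \frac{1784272}{15}$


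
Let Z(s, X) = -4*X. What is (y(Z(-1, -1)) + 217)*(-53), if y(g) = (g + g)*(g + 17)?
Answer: -20405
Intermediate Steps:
y(g) = 2*g*(17 + g) (y(g) = (2*g)*(17 + g) = 2*g*(17 + g))
(y(Z(-1, -1)) + 217)*(-53) = (2*(-4*(-1))*(17 - 4*(-1)) + 217)*(-53) = (2*4*(17 + 4) + 217)*(-53) = (2*4*21 + 217)*(-53) = (168 + 217)*(-53) = 385*(-53) = -20405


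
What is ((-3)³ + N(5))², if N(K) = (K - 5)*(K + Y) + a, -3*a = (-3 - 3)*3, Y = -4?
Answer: 441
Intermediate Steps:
a = 6 (a = -(-3 - 3)*3/3 = -(-2)*3 = -⅓*(-18) = 6)
N(K) = 6 + (-5 + K)*(-4 + K) (N(K) = (K - 5)*(K - 4) + 6 = (-5 + K)*(-4 + K) + 6 = 6 + (-5 + K)*(-4 + K))
((-3)³ + N(5))² = ((-3)³ + (26 + 5² - 9*5))² = (-27 + (26 + 25 - 45))² = (-27 + 6)² = (-21)² = 441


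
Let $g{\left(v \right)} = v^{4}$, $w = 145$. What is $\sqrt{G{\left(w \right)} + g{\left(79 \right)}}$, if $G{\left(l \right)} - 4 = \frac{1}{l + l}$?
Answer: $\frac{\sqrt{3275702148790}}{290} \approx 6241.0$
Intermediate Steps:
$G{\left(l \right)} = 4 + \frac{1}{2 l}$ ($G{\left(l \right)} = 4 + \frac{1}{l + l} = 4 + \frac{1}{2 l}$)
$\sqrt{G{\left(w \right)} + g{\left(79 \right)}} = \sqrt{\left(4 + \frac{1}{2 \cdot 145}\right) + 79^{4}} = \sqrt{\left(4 + \frac{1}{2} \cdot \frac{1}{145}\right) + 38950081} = \sqrt{\left(4 + \frac{1}{290}\right) + 38950081} = \sqrt{\frac{1161}{290} + 38950081} = \sqrt{\frac{11295524651}{290}} = \frac{\sqrt{3275702148790}}{290}$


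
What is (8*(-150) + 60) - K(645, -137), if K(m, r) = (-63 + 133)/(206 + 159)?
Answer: -83234/73 ≈ -1140.2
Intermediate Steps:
K(m, r) = 14/73 (K(m, r) = 70/365 = 70*(1/365) = 14/73)
(8*(-150) + 60) - K(645, -137) = (8*(-150) + 60) - 1*14/73 = (-1200 + 60) - 14/73 = -1140 - 14/73 = -83234/73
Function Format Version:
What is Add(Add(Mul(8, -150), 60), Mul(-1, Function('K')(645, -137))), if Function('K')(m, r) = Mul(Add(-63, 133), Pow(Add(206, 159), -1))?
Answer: Rational(-83234, 73) ≈ -1140.2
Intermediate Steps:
Function('K')(m, r) = Rational(14, 73) (Function('K')(m, r) = Mul(70, Pow(365, -1)) = Mul(70, Rational(1, 365)) = Rational(14, 73))
Add(Add(Mul(8, -150), 60), Mul(-1, Function('K')(645, -137))) = Add(Add(Mul(8, -150), 60), Mul(-1, Rational(14, 73))) = Add(Add(-1200, 60), Rational(-14, 73)) = Add(-1140, Rational(-14, 73)) = Rational(-83234, 73)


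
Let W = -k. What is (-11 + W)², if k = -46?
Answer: 1225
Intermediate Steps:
W = 46 (W = -1*(-46) = 46)
(-11 + W)² = (-11 + 46)² = 35² = 1225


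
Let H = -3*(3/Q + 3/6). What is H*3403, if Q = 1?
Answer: -71463/2 ≈ -35732.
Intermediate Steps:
H = -21/2 (H = -3*(3/1 + 3/6) = -3*(3*1 + 3*(⅙)) = -3*(3 + ½) = -3*7/2 = -21/2 ≈ -10.500)
H*3403 = -21/2*3403 = -71463/2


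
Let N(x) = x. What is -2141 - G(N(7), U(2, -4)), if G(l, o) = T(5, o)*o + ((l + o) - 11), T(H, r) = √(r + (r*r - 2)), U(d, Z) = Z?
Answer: -2133 + 4*√10 ≈ -2120.4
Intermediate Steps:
T(H, r) = √(-2 + r + r²) (T(H, r) = √(r + (r² - 2)) = √(r + (-2 + r²)) = √(-2 + r + r²))
G(l, o) = -11 + l + o + o*√(-2 + o + o²) (G(l, o) = √(-2 + o + o²)*o + ((l + o) - 11) = o*√(-2 + o + o²) + (-11 + l + o) = -11 + l + o + o*√(-2 + o + o²))
-2141 - G(N(7), U(2, -4)) = -2141 - (-11 + 7 - 4 - 4*√(-2 - 4 + (-4)²)) = -2141 - (-11 + 7 - 4 - 4*√(-2 - 4 + 16)) = -2141 - (-11 + 7 - 4 - 4*√10) = -2141 - (-8 - 4*√10) = -2141 + (8 + 4*√10) = -2133 + 4*√10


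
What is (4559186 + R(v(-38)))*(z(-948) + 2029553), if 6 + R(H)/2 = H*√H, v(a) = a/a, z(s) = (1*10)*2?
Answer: 9253180511848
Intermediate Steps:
z(s) = 20 (z(s) = 10*2 = 20)
v(a) = 1
R(H) = -12 + 2*H^(3/2) (R(H) = -12 + 2*(H*√H) = -12 + 2*H^(3/2))
(4559186 + R(v(-38)))*(z(-948) + 2029553) = (4559186 + (-12 + 2*1^(3/2)))*(20 + 2029553) = (4559186 + (-12 + 2*1))*2029573 = (4559186 + (-12 + 2))*2029573 = (4559186 - 10)*2029573 = 4559176*2029573 = 9253180511848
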